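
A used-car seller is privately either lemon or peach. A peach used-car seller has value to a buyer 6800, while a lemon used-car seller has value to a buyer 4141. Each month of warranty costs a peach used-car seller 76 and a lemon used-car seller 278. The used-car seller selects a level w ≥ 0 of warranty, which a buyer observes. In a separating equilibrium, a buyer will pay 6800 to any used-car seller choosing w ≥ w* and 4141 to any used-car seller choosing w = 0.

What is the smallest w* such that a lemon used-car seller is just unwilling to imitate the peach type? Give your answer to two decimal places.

9.56

A lemon used-car seller choosing w = 0 receives 4141.
Imitating at w* instead would pay 6800 at cost 278·w*, netting 6800 − 278·w*.
Indifference: 4141 = 6800 − 278·w*, so w* = (6800 − 4141) / 278 ≈ 9.56.
This is the lemon type's binding incentive-compatibility constraint; any w ≥ 9.56 sustains separation on that side.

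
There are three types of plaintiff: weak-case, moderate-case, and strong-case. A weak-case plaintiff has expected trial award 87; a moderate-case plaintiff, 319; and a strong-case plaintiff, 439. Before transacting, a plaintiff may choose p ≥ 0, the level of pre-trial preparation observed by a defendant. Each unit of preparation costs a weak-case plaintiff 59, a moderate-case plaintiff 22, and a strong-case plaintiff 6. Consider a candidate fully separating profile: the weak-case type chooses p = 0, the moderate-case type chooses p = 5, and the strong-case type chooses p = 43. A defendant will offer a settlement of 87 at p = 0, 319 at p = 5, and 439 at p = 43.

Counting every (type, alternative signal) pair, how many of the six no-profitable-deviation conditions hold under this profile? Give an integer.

Moderate-case (own payoff 319 − 22×5 = 209): to p=0 gives 87 → no gain ✓; to p=43 gives 439 − 22×43 = -507 → no gain ✓.
Weak-case (own payoff 87): to p=5 gives 319 − 59×5 = 24 → no gain ✓; to p=43 gives 439 − 59×43 = -2098 → no gain ✓.
Strong-case (own payoff 439 − 6×43 = 181): to p=0 gives 87 → no gain ✓; to p=5 gives 319 − 6×5 = 289 → profitable ✗.
5 of the 6 constraints hold; not an equilibrium.

5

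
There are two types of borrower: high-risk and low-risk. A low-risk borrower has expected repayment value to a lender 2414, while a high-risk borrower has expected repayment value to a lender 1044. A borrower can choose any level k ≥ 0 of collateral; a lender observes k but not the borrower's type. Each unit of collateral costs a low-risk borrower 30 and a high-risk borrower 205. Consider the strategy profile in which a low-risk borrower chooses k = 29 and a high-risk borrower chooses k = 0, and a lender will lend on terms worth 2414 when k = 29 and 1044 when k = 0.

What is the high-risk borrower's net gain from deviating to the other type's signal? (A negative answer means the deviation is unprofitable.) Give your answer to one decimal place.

-4575.0

Playing k = 0 the high-risk borrower receives 1044.
Deviating to k = 29 brings payment 2414 at cost 205 × 29 = 5945, netting -3531.
Gain from deviating: -3531 − 1044 = -4575.0.
The gain is negative, so the high-risk type's incentive-compatibility constraint is satisfied.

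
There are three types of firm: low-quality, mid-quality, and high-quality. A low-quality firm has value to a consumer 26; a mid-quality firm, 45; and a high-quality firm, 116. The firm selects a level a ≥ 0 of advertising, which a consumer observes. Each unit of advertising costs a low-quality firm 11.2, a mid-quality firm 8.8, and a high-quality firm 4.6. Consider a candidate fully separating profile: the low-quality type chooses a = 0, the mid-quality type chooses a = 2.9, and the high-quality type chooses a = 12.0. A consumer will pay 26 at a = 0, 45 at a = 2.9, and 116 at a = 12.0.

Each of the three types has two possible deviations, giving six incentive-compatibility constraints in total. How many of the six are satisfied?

5

High-quality (own payoff 116 − 4.6×12.0 = 60.8): to a=0 gives 26 → no gain ✓; to a=2.9 gives 45 − 4.6×2.9 = 31.66 → no gain ✓.
Low-quality (own payoff 26): to a=2.9 gives 45 − 11.2×2.9 = 12.52 → no gain ✓; to a=12.0 gives 116 − 11.2×12.0 = -18.4 → no gain ✓.
Mid-quality (own payoff 45 − 8.8×2.9 = 19.48): to a=0 gives 26 → profitable ✗; to a=12.0 gives 116 − 8.8×12.0 = 10.4 → no gain ✓.
5 of the 6 constraints hold; not an equilibrium.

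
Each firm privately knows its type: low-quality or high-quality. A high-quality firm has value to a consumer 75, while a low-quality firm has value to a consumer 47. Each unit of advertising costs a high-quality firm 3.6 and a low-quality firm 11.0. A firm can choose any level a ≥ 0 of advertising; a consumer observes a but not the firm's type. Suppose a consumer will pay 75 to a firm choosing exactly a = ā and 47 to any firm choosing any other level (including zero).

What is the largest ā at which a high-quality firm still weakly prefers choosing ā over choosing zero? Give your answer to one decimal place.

Choosing ā yields the high-quality type 75 − 3.6·ā; choosing zero yields 47.
The high-quality type is indifferent at 75 − 3.6·ā = 47, i.e. ā = (75 − 47) / 3.6 ≈ 7.8.
For any ā above 7.8 the high-quality type would rather pool at zero, so separation collapses.

7.8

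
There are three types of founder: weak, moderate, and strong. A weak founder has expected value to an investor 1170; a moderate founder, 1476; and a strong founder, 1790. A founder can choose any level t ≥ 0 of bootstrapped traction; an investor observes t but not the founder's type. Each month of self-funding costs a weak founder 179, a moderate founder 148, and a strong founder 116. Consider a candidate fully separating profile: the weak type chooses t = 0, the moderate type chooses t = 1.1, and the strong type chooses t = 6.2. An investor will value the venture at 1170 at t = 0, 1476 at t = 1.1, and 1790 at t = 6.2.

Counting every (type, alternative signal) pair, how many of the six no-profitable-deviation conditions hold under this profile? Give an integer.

Moderate (own payoff 1476 − 148×1.1 = 1313.2): to t=0 gives 1170 → no gain ✓; to t=6.2 gives 1790 − 148×6.2 = 872.4 → no gain ✓.
Weak (own payoff 1170): to t=1.1 gives 1476 − 179×1.1 = 1279.1 → profitable ✗; to t=6.2 gives 1790 − 179×6.2 = 680.2 → no gain ✓.
Strong (own payoff 1790 − 116×6.2 = 1070.8): to t=0 gives 1170 → profitable ✗; to t=1.1 gives 1476 − 116×1.1 = 1348.4 → profitable ✗.
3 of the 6 constraints hold; not an equilibrium.

3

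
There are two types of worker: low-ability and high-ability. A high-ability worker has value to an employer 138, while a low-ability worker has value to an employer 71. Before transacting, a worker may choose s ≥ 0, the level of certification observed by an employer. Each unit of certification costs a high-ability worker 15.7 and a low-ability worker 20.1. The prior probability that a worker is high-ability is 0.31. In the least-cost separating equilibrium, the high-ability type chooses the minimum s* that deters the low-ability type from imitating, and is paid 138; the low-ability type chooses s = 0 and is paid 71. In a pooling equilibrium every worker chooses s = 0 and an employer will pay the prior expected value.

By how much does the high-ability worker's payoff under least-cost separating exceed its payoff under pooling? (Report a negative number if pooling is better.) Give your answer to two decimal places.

-6.10

Least-cost separating signal: s* solves 71 = 138 − 20.1·s*, so s* = (138 − 71)/20.1 ≈ 3.3333.
High-ability type's separating payoff: 138 − 15.7 × s* = 138 − 15.7 × (138 − 71)/20.1 = 138 − 1051.9/20.1 ≈ 85.6667.
Pooling payoff: 0.31 × 138 + 0.69 × 71 = 91.77.
Difference: 85.6667 − 91.77 = -6.1033, i.e. -6.10 to two decimal places.
The high-ability type would prefer the pooling outcome.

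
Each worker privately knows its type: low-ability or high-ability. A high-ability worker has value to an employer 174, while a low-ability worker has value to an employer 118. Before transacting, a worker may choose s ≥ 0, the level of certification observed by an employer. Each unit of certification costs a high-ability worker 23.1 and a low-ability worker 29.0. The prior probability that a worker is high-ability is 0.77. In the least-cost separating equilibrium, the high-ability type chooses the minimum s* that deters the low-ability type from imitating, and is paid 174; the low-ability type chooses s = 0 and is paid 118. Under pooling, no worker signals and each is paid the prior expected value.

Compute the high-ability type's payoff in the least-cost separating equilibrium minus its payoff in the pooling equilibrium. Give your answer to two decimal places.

-31.73

Least-cost separating signal: s* solves 118 = 174 − 29.0·s*, so s* = (174 − 118)/29.0 ≈ 1.9310.
High-ability type's separating payoff: 174 − 23.1 × s* = 174 − 23.1 × (174 − 118)/29.0 = 174 − 1293.6/29.0 ≈ 129.3931.
Pooling payoff: 0.77 × 174 + 0.23 × 118 = 161.12.
Difference: 129.3931 − 161.12 = -31.7269, i.e. -31.73 to two decimal places.
The high-ability type would prefer the pooling outcome.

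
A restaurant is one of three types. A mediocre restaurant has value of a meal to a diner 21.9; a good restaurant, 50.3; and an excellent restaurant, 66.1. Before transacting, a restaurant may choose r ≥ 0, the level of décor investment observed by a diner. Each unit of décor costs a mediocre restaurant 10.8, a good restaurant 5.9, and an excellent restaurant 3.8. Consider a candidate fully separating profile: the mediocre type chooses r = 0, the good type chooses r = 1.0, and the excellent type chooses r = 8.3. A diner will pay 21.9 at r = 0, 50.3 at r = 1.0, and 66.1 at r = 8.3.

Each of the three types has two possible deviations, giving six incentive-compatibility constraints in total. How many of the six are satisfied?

4

Mediocre (own payoff 21.9): to r=1.0 gives 50.3 − 10.8×1.0 = 39.5 → profitable ✗; to r=8.3 gives 66.1 − 10.8×8.3 = -23.54 → no gain ✓.
Excellent (own payoff 66.1 − 3.8×8.3 = 34.56): to r=0 gives 21.9 → no gain ✓; to r=1.0 gives 50.3 − 3.8×1.0 = 46.5 → profitable ✗.
Good (own payoff 50.3 − 5.9×1.0 = 44.4): to r=0 gives 21.9 → no gain ✓; to r=8.3 gives 66.1 − 5.9×8.3 = 17.13 → no gain ✓.
4 of the 6 constraints hold; not an equilibrium.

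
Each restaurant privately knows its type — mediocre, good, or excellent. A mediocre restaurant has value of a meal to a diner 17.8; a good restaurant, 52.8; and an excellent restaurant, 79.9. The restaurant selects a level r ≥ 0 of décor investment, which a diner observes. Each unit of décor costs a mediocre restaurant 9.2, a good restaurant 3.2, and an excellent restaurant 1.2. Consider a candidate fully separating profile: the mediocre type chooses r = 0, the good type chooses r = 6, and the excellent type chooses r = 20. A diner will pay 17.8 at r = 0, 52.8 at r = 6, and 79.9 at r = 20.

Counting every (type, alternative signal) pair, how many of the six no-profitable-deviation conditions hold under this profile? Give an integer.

Excellent (own payoff 79.9 − 1.2×20 = 55.9): to r=0 gives 17.8 → no gain ✓; to r=6 gives 52.8 − 1.2×6 = 45.6 → no gain ✓.
Mediocre (own payoff 17.8): to r=6 gives 52.8 − 9.2×6 = -2.4 → no gain ✓; to r=20 gives 79.9 − 9.2×20 = -104.1 → no gain ✓.
Good (own payoff 52.8 − 3.2×6 = 33.6): to r=0 gives 17.8 → no gain ✓; to r=20 gives 79.9 − 3.2×20 = 15.9 → no gain ✓.
6 of the 6 constraints hold; this profile is a separating equilibrium.

6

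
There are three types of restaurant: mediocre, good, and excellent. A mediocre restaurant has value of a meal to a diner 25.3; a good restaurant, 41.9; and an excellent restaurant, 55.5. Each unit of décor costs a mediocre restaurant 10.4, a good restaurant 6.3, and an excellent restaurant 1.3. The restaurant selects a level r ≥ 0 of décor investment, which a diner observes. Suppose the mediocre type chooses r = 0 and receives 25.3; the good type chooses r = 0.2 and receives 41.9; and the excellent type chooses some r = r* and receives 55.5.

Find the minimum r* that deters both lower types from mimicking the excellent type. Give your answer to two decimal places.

Mediocre type (on-path payoff 25.3) won't mimic when 25.3 ≥ 55.5 − 10.4·r*, i.e. r* ≥ 2.90.
Good type (on-path payoff 41.9 − 6.3×0.2 = 40.64) won't mimic when 40.64 ≥ 55.5 − 6.3·r*, i.e. r* ≥ 2.36.
Both must hold, so r* = max(2.90, 2.36) = 2.90. The mediocre type's constraint binds.

2.90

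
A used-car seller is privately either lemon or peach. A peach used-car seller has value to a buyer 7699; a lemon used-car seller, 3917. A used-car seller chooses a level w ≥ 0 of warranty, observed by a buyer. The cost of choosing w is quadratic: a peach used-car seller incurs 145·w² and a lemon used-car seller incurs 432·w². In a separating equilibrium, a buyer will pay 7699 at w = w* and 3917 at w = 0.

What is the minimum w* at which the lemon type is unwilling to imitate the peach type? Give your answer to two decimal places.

The lemon type at w = 0 receives 3917; imitating at w* yields 7699 − 432·w*².
Indifference: 3917 = 7699 − 432·w*², so w*² = (7699 − 3917) / 432 ≈ 8.7546.
w* = √8.7546 ≈ 2.96.

2.96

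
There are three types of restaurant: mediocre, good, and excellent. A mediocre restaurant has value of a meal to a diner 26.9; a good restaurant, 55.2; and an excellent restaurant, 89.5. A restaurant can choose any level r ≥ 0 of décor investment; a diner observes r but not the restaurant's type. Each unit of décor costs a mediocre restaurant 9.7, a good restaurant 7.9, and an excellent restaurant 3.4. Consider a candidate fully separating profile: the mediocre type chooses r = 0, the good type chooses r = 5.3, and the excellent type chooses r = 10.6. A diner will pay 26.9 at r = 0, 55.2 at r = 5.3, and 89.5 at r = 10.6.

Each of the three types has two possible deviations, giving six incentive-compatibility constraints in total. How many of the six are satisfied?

5

Mediocre (own payoff 26.9): to r=5.3 gives 55.2 − 9.7×5.3 = 3.79 → no gain ✓; to r=10.6 gives 89.5 − 9.7×10.6 = -13.32 → no gain ✓.
Good (own payoff 55.2 − 7.9×5.3 = 13.33): to r=0 gives 26.9 → profitable ✗; to r=10.6 gives 89.5 − 7.9×10.6 = 5.76 → no gain ✓.
Excellent (own payoff 89.5 − 3.4×10.6 = 53.46): to r=0 gives 26.9 → no gain ✓; to r=5.3 gives 55.2 − 3.4×5.3 = 37.18 → no gain ✓.
5 of the 6 constraints hold; not an equilibrium.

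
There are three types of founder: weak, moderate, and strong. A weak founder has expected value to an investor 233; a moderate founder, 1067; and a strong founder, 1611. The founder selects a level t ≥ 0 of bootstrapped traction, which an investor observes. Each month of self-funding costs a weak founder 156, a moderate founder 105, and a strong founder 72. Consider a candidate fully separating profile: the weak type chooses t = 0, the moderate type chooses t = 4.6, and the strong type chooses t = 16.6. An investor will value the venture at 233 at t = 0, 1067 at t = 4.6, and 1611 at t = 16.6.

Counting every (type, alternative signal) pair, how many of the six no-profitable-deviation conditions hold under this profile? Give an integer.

4

Weak (own payoff 233): to t=4.6 gives 1067 − 156×4.6 = 349.4 → profitable ✗; to t=16.6 gives 1611 − 156×16.6 = -978.6 → no gain ✓.
Moderate (own payoff 1067 − 105×4.6 = 584): to t=0 gives 233 → no gain ✓; to t=16.6 gives 1611 − 105×16.6 = -132 → no gain ✓.
Strong (own payoff 1611 − 72×16.6 = 415.8): to t=0 gives 233 → no gain ✓; to t=4.6 gives 1067 − 72×4.6 = 735.8 → profitable ✗.
4 of the 6 constraints hold; not an equilibrium.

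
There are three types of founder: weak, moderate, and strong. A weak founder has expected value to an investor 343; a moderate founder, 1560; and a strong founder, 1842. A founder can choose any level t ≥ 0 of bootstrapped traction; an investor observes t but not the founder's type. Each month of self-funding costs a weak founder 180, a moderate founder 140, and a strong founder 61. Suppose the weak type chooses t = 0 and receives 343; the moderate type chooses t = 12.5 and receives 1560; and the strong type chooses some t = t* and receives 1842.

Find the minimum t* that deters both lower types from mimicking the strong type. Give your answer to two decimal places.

Weak type (on-path payoff 343) won't mimic when 343 ≥ 1842 − 180·t*, i.e. t* ≥ 8.33.
Moderate type (on-path payoff 1560 − 140×12.5 = -190) won't mimic when -190 ≥ 1842 − 140·t*, i.e. t* ≥ 14.51.
Both must hold, so t* = max(8.33, 14.51) = 14.51. The moderate type's constraint binds.

14.51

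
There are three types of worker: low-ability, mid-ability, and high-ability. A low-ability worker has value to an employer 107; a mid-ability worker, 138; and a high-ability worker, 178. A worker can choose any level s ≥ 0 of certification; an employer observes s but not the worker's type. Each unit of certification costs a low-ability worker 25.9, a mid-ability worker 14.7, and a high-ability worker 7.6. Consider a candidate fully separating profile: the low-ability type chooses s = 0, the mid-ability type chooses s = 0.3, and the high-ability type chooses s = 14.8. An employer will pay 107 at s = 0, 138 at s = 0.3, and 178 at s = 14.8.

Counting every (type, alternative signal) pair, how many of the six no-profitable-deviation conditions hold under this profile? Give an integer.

3

Low-ability (own payoff 107): to s=0.3 gives 138 − 25.9×0.3 = 130.23 → profitable ✗; to s=14.8 gives 178 − 25.9×14.8 = -205.32 → no gain ✓.
High-ability (own payoff 178 − 7.6×14.8 = 65.52): to s=0 gives 107 → profitable ✗; to s=0.3 gives 138 − 7.6×0.3 = 135.72 → profitable ✗.
Mid-ability (own payoff 138 − 14.7×0.3 = 133.59): to s=0 gives 107 → no gain ✓; to s=14.8 gives 178 − 14.7×14.8 = -39.56 → no gain ✓.
3 of the 6 constraints hold; not an equilibrium.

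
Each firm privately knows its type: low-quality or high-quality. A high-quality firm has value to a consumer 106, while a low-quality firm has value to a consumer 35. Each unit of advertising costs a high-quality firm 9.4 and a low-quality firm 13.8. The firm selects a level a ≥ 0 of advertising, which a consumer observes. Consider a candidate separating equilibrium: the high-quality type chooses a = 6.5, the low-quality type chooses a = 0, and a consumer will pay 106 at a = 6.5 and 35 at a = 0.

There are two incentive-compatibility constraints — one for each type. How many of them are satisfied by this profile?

2

Low-quality type: stay at 0 → 35; mimic → 106 − 13.8 × 6.5 = 16.3. IC holds (35 ≥ 16.3).
High-quality type: signal → 106 − 9.4 × 6.5 = 44.9; deviate to 0 → 35. IC holds (44.9 ≥ 35).
2 of 2 constraints hold, so this is a separating equilibrium.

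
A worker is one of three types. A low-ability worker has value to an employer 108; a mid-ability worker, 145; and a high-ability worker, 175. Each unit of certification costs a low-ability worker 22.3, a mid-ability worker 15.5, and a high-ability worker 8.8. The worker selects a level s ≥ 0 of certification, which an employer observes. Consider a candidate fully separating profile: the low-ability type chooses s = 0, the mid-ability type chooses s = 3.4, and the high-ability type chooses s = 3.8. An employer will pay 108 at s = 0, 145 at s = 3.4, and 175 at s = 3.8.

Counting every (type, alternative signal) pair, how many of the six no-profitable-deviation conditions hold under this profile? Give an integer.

Mid-ability (own payoff 145 − 15.5×3.4 = 92.3): to s=0 gives 108 → profitable ✗; to s=3.8 gives 175 − 15.5×3.8 = 116.1 → profitable ✗.
High-ability (own payoff 175 − 8.8×3.8 = 141.56): to s=0 gives 108 → no gain ✓; to s=3.4 gives 145 − 8.8×3.4 = 115.08 → no gain ✓.
Low-ability (own payoff 108): to s=3.4 gives 145 − 22.3×3.4 = 69.18 → no gain ✓; to s=3.8 gives 175 − 22.3×3.8 = 90.26 → no gain ✓.
4 of the 6 constraints hold; not an equilibrium.

4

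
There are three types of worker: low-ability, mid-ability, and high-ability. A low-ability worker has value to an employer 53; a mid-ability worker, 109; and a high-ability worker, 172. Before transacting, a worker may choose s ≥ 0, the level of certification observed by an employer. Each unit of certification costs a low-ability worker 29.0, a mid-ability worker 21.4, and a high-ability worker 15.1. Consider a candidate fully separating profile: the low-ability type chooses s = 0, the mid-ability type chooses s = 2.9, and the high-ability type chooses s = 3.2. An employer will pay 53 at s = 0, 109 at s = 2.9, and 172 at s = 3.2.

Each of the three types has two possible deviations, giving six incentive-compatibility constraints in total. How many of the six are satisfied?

Low-ability (own payoff 53): to s=2.9 gives 109 − 29.0×2.9 = 24.9 → no gain ✓; to s=3.2 gives 172 − 29.0×3.2 = 79.2 → profitable ✗.
High-ability (own payoff 172 − 15.1×3.2 = 123.68): to s=0 gives 53 → no gain ✓; to s=2.9 gives 109 − 15.1×2.9 = 65.21 → no gain ✓.
Mid-ability (own payoff 109 − 21.4×2.9 = 46.94): to s=0 gives 53 → profitable ✗; to s=3.2 gives 172 − 21.4×3.2 = 103.52 → profitable ✗.
3 of the 6 constraints hold; not an equilibrium.

3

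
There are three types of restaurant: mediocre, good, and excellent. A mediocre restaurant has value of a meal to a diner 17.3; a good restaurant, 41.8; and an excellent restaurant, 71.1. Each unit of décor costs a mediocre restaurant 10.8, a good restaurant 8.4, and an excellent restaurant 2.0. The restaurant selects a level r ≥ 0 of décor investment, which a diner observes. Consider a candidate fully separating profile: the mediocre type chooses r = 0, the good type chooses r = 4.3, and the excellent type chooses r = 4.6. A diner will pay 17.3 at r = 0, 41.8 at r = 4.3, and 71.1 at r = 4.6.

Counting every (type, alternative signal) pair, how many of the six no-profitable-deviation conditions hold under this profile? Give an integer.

3

Good (own payoff 41.8 − 8.4×4.3 = 5.68): to r=0 gives 17.3 → profitable ✗; to r=4.6 gives 71.1 − 8.4×4.6 = 32.46 → profitable ✗.
Mediocre (own payoff 17.3): to r=4.3 gives 41.8 − 10.8×4.3 = -4.64 → no gain ✓; to r=4.6 gives 71.1 − 10.8×4.6 = 21.42 → profitable ✗.
Excellent (own payoff 71.1 − 2.0×4.6 = 61.9): to r=0 gives 17.3 → no gain ✓; to r=4.3 gives 41.8 − 2.0×4.3 = 33.2 → no gain ✓.
3 of the 6 constraints hold; not an equilibrium.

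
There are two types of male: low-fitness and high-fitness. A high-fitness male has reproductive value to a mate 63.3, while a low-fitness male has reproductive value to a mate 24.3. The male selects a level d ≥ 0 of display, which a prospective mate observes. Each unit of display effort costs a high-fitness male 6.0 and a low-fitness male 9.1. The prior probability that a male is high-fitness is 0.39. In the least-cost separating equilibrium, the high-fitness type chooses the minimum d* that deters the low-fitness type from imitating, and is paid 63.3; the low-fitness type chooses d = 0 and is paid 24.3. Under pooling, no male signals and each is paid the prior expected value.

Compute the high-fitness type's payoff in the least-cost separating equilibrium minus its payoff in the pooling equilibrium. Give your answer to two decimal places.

-1.92

Least-cost separating signal: d* solves 24.3 = 63.3 − 9.1·d*, so d* = (63.3 − 24.3)/9.1 ≈ 4.2857.
High-fitness type's separating payoff: 63.3 − 6.0 × d* = 63.3 − 6.0 × (63.3 − 24.3)/9.1 = 63.3 − 234/9.1 ≈ 37.5857.
Pooling payoff: 0.39 × 63.3 + 0.61 × 24.3 = 39.51.
Difference: 37.5857 − 39.51 = -1.9243, i.e. -1.92 to two decimal places.
The high-fitness type would prefer the pooling outcome.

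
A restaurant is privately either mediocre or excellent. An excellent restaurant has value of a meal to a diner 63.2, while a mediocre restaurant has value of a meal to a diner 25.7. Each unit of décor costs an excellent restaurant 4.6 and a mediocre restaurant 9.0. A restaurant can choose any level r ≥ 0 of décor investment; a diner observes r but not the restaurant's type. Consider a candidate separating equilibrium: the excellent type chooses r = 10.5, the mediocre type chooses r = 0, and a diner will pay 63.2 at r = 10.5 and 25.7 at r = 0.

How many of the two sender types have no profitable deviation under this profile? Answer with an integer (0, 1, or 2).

Excellent type: signal → 63.2 − 4.6 × 10.5 = 14.9; deviate to 0 → 25.7. IC fails (14.9 < 25.7).
Mediocre type: stay at 0 → 25.7; mimic → 63.2 − 9.0 × 10.5 = -31.3. IC holds (25.7 ≥ -31.3).
1 of 2 constraints hold, so this profile is not an equilibrium.

1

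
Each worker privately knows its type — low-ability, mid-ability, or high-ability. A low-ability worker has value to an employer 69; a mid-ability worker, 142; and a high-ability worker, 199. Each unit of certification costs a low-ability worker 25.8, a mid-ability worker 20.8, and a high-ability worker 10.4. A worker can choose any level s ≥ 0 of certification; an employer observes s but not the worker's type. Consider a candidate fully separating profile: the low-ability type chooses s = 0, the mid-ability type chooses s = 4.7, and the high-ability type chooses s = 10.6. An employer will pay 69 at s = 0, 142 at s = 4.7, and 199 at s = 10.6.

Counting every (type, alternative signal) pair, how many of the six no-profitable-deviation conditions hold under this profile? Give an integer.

4

High-ability (own payoff 199 − 10.4×10.6 = 88.76): to s=0 gives 69 → no gain ✓; to s=4.7 gives 142 − 10.4×4.7 = 93.12 → profitable ✗.
Mid-ability (own payoff 142 − 20.8×4.7 = 44.24): to s=0 gives 69 → profitable ✗; to s=10.6 gives 199 − 20.8×10.6 = -21.48 → no gain ✓.
Low-ability (own payoff 69): to s=4.7 gives 142 − 25.8×4.7 = 20.74 → no gain ✓; to s=10.6 gives 199 − 25.8×10.6 = -74.48 → no gain ✓.
4 of the 6 constraints hold; not an equilibrium.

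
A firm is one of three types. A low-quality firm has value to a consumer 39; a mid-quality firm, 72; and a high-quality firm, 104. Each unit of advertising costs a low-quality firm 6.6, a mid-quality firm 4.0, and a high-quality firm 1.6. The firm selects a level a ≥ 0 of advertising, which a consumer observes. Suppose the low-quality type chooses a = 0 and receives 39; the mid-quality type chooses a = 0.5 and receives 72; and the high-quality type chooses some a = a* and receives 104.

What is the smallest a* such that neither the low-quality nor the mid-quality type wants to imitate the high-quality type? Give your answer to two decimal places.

Low-quality type (on-path payoff 39) won't mimic when 39 ≥ 104 − 6.6·a*, i.e. a* ≥ 9.85.
Mid-quality type (on-path payoff 72 − 4.0×0.5 = 70) won't mimic when 70 ≥ 104 − 4.0·a*, i.e. a* ≥ 8.50.
Both must hold, so a* = max(9.85, 8.50) = 9.85. The low-quality type's constraint binds.

9.85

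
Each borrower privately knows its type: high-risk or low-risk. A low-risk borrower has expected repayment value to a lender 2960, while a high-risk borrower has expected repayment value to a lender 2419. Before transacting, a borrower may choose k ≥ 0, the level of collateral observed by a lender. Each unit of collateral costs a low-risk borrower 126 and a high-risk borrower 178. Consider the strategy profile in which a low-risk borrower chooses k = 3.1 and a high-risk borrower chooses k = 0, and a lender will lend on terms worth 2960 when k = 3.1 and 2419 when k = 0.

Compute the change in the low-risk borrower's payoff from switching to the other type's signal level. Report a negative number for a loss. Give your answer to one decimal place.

-150.4

Playing k = 3.1 the low-risk borrower receives 2960 − 126 × 3.1 = 2569.4.
Deviating to k = 0 yields 2419 instead.
Gain from deviating: 2419 − 2569.4 = -150.4.
The gain is negative, so the low-risk type's incentive-compatibility constraint is satisfied.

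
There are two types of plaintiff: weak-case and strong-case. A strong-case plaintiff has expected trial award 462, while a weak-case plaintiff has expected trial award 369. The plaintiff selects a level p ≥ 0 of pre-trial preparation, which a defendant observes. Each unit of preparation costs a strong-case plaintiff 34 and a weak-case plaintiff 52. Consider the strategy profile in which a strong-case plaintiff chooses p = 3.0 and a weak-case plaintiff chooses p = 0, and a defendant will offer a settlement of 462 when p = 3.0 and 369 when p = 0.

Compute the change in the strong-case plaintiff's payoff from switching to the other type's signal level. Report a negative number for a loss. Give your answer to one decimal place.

Playing p = 3.0 the strong-case plaintiff receives 462 − 34 × 3.0 = 360.
Deviating to p = 0 yields 369 instead.
Gain from deviating: 369 − 360 = 9.0.
The gain is positive, so the strong-case type's incentive-compatibility constraint is violated — this profile is not a separating equilibrium.

9.0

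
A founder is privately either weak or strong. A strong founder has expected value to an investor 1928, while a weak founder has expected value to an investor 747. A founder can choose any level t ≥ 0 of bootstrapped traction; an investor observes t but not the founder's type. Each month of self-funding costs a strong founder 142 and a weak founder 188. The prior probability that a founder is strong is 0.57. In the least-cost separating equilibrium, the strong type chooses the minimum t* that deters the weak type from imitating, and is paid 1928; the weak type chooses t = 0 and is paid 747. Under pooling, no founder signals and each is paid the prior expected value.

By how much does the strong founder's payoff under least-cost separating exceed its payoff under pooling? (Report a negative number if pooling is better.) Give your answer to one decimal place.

-384.2

Least-cost separating signal: t* solves 747 = 1928 − 188·t*, so t* = (1928 − 747)/188 ≈ 6.2819.
Strong type's separating payoff: 1928 − 142 × t* = 1928 − 142 × (1928 − 747)/188 = 1928 − 167702/188 ≈ 1035.968.
Pooling payoff: 0.57 × 1928 + 0.43 × 747 = 1420.17.
Difference: 1035.968 − 1420.17 = -384.202, i.e. -384.2 to one decimal place.
The strong type would prefer the pooling outcome.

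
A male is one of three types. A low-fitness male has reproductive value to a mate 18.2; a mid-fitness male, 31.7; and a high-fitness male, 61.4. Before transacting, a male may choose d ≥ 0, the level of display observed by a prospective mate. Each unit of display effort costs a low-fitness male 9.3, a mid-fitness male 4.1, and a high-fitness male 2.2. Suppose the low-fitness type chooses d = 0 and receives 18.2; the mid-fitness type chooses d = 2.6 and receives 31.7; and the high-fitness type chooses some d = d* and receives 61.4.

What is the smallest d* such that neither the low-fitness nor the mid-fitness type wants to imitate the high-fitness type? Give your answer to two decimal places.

9.84

Low-fitness type (on-path payoff 18.2) won't mimic when 18.2 ≥ 61.4 − 9.3·d*, i.e. d* ≥ 4.65.
Mid-fitness type (on-path payoff 31.7 − 4.1×2.6 = 21.04) won't mimic when 21.04 ≥ 61.4 − 4.1·d*, i.e. d* ≥ 9.84.
Both must hold, so d* = max(4.65, 9.84) = 9.84. The mid-fitness type's constraint binds.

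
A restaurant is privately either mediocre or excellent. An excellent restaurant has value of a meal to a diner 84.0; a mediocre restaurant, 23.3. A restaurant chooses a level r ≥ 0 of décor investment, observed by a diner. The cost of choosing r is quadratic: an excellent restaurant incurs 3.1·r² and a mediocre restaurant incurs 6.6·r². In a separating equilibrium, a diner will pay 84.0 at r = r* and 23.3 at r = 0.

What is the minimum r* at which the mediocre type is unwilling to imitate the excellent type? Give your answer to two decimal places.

The mediocre type at r = 0 receives 23.3; imitating at r* yields 84.0 − 6.6·r*².
Indifference: 23.3 = 84.0 − 6.6·r*², so r*² = (84.0 − 23.3) / 6.6 ≈ 9.1970.
r* = √9.1970 ≈ 3.03.

3.03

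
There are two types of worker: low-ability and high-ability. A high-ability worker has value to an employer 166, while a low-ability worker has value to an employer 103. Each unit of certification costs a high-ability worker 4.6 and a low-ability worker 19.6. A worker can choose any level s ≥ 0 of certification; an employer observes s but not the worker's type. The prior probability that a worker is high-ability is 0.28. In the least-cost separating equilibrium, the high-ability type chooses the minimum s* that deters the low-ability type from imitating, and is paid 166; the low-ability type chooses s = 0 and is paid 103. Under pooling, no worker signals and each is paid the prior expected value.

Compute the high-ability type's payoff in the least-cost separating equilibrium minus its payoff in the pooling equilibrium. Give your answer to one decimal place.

30.6

Least-cost separating signal: s* solves 103 = 166 − 19.6·s*, so s* = (166 − 103)/19.6 ≈ 3.2143.
High-ability type's separating payoff: 166 − 4.6 × s* = 166 − 4.6 × (166 − 103)/19.6 = 166 − 289.8/19.6 ≈ 151.214.
Pooling payoff: 0.28 × 166 + 0.72 × 103 = 120.64.
Difference: 151.214 − 120.64 = 30.574, i.e. 30.6 to one decimal place.
The high-ability type prefers to separate.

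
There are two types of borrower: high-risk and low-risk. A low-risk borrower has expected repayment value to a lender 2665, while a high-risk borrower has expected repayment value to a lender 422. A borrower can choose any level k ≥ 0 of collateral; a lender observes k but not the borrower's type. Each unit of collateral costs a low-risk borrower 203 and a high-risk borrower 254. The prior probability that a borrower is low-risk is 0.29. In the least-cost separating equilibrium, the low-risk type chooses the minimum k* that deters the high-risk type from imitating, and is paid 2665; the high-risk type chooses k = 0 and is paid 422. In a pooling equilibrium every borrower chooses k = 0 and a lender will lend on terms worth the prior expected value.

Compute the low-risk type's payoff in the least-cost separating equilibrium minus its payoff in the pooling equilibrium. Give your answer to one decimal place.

-200.1

Least-cost separating signal: k* solves 422 = 2665 − 254·k*, so k* = (2665 − 422)/254 ≈ 8.8307.
Low-risk type's separating payoff: 2665 − 203 × k* = 2665 − 203 × (2665 − 422)/254 = 2665 − 455329/254 ≈ 872.366.
Pooling payoff: 0.29 × 2665 + 0.71 × 422 = 1072.47.
Difference: 872.366 − 1072.47 = -200.104, i.e. -200.1 to one decimal place.
The low-risk type would prefer the pooling outcome.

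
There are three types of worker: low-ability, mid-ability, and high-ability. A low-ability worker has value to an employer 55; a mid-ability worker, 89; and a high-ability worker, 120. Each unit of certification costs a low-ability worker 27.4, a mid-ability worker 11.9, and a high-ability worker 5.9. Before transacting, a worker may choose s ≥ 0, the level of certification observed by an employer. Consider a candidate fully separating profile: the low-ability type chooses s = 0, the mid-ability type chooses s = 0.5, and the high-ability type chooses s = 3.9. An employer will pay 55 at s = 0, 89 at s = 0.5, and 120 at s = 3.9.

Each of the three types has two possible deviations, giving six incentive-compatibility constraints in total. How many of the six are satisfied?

5

Mid-ability (own payoff 89 − 11.9×0.5 = 83.05): to s=0 gives 55 → no gain ✓; to s=3.9 gives 120 − 11.9×3.9 = 73.59 → no gain ✓.
High-ability (own payoff 120 − 5.9×3.9 = 96.99): to s=0 gives 55 → no gain ✓; to s=0.5 gives 89 − 5.9×0.5 = 86.05 → no gain ✓.
Low-ability (own payoff 55): to s=0.5 gives 89 − 27.4×0.5 = 75.3 → profitable ✗; to s=3.9 gives 120 − 27.4×3.9 = 13.14 → no gain ✓.
5 of the 6 constraints hold; not an equilibrium.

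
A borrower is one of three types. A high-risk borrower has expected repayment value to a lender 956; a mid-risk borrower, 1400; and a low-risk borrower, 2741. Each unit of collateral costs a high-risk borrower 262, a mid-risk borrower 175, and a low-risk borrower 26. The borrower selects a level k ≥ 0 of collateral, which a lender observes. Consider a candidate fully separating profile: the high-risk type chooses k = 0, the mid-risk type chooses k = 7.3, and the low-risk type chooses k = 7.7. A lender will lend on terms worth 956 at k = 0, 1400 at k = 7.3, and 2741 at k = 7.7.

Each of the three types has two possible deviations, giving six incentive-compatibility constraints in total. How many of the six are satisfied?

Low-risk (own payoff 2741 − 26×7.7 = 2540.8): to k=0 gives 956 → no gain ✓; to k=7.3 gives 1400 − 26×7.3 = 1210.2 → no gain ✓.
Mid-risk (own payoff 1400 − 175×7.3 = 122.5): to k=0 gives 956 → profitable ✗; to k=7.7 gives 2741 − 175×7.7 = 1393.5 → profitable ✗.
High-risk (own payoff 956): to k=7.3 gives 1400 − 262×7.3 = -512.6 → no gain ✓; to k=7.7 gives 2741 − 262×7.7 = 723.6 → no gain ✓.
4 of the 6 constraints hold; not an equilibrium.

4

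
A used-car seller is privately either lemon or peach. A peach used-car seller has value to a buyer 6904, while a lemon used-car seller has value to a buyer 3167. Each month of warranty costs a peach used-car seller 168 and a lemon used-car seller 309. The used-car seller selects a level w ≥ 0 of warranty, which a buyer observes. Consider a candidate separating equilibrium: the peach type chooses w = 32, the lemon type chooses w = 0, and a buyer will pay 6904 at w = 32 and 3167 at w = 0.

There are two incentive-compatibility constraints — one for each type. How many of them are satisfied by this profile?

Lemon type: stay at 0 → 3167; mimic → 6904 − 309 × 32 = -2984. IC holds (3167 ≥ -2984).
Peach type: signal → 6904 − 168 × 32 = 1528; deviate to 0 → 3167. IC fails (1528 < 3167).
1 of 2 constraints hold, so this profile is not an equilibrium.

1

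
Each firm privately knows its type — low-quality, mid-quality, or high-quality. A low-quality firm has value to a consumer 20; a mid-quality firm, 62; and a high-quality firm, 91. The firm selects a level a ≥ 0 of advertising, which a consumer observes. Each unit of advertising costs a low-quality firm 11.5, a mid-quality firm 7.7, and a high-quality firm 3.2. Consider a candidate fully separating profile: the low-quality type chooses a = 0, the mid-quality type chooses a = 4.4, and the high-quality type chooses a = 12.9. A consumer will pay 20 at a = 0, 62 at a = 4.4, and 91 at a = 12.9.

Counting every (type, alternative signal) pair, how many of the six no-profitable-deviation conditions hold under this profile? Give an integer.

High-quality (own payoff 91 − 3.2×12.9 = 49.72): to a=0 gives 20 → no gain ✓; to a=4.4 gives 62 − 3.2×4.4 = 47.92 → no gain ✓.
Mid-quality (own payoff 62 − 7.7×4.4 = 28.12): to a=0 gives 20 → no gain ✓; to a=12.9 gives 91 − 7.7×12.9 = -8.33 → no gain ✓.
Low-quality (own payoff 20): to a=4.4 gives 62 − 11.5×4.4 = 11.4 → no gain ✓; to a=12.9 gives 91 − 11.5×12.9 = -57.35 → no gain ✓.
6 of the 6 constraints hold; this profile is a separating equilibrium.

6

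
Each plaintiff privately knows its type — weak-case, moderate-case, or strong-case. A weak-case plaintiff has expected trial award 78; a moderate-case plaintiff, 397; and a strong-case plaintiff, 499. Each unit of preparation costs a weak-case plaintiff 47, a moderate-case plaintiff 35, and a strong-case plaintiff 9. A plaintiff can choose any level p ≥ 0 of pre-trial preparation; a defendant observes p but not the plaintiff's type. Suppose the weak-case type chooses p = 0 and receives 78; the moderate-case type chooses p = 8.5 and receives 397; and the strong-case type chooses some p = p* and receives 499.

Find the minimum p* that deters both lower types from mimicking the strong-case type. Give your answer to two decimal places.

Weak-case type (on-path payoff 78) won't mimic when 78 ≥ 499 − 47·p*, i.e. p* ≥ 8.96.
Moderate-case type (on-path payoff 397 − 35×8.5 = 99.5) won't mimic when 99.5 ≥ 499 − 35·p*, i.e. p* ≥ 11.41.
Both must hold, so p* = max(8.96, 11.41) = 11.41. The moderate-case type's constraint binds.

11.41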